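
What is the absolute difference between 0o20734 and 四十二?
Convert 0o20734 (octal) → 2×4096 + 7×64 + 3×8 + 4 = 8668 (decimal)
Convert 四十二 (Chinese numeral) → 4×10 + 2 = 42 (decimal)
Compute |8668 - 42| = 8626
8626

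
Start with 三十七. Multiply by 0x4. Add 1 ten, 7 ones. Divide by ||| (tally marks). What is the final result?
Convert 三十七 (Chinese numeral) → 3×10 + 7 = 37 (decimal)
Start: 37
Convert 0x4 (hexadecimal) → 4 (decimal)
37 × 4 = 148
Convert 1 ten, 7 ones (place-value notation) → 1×10 + 7 = 17 (decimal)
148 + 17 = 165
Convert ||| (tally marks) → 3 (decimal)
165 ÷ 3 = 55
55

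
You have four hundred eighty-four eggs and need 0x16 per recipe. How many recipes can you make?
Convert four hundred eighty-four (English words) → 4×100 + 84 = 484 (decimal)
Convert 0x16 (hexadecimal) → 1×16 + 6 = 22 (decimal)
Compute 484 ÷ 22 = 22
22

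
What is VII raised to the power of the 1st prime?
Convert VII (Roman numeral) → 5 + 1 + 1 = 7 (decimal)
Convert the 1st prime (prime index) → 2 (decimal)
Compute 7 ^ 2 = 49
49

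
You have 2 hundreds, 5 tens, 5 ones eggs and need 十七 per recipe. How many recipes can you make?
Convert 2 hundreds, 5 tens, 5 ones (place-value notation) → 2×100 + 5×10 + 5 = 255 (decimal)
Convert 十七 (Chinese numeral) → 1×10 + 7 = 17 (decimal)
Compute 255 ÷ 17 = 15
15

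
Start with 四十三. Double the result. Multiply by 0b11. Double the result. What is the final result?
Convert 四十三 (Chinese numeral) → 4×10 + 3 = 43 (decimal)
Start: 43
43 × 2 = 86
Convert 0b11 (binary) → 2 + 1 = 3 (decimal)
86 × 3 = 258
258 × 2 = 516
516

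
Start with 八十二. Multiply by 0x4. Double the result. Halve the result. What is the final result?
Convert 八十二 (Chinese numeral) → 8×10 + 2 = 82 (decimal)
Start: 82
Convert 0x4 (hexadecimal) → 4 (decimal)
82 × 4 = 328
328 × 2 = 656
656 ÷ 2 = 328
328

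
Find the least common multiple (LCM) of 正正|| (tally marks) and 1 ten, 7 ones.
Convert 正正|| (tally marks) → 5 + 5 + 2 = 12 (decimal)
Convert 1 ten, 7 ones (place-value notation) → 1×10 + 7 = 17 (decimal)
Compute lcm(12, 17) = 204
204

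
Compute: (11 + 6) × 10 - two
Convert two (English words) → 2 (decimal)
Expression in decimal: (11 + 6) × 10 - 2
Parentheses first: 11 + 6 = 17
Multiply: 17 × 10 = 170
Subtract: 170 - 2 = 168
168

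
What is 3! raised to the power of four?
Convert 3! (factorial) → 6 (decimal)
Convert four (English words) → 4 (decimal)
Compute 6 ^ 4 = 1296
1296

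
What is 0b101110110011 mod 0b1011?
Convert 0b101110110011 (binary) → 2048 + 512 + 256 + 128 + 32 + 16 + 2 + 1 = 2995 (decimal)
Convert 0b1011 (binary) → 8 + 2 + 1 = 11 (decimal)
Compute 2995 mod 11 = 3
3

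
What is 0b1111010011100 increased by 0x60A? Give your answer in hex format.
Convert 0b1111010011100 (binary) → 4096 + 2048 + 1024 + 512 + 128 + 16 + 8 + 4 = 7836 (decimal)
Convert 0x60A (hexadecimal) → 6×256 + 10 = 1546 (decimal)
Compute 7836 + 1546 = 9382
Convert 9382 (decimal) → 9382 = 2×4096 + 4×256 + 10×16 + 6 → 0x24A6 (hexadecimal)
0x24A6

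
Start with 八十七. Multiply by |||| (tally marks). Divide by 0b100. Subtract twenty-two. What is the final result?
Convert 八十七 (Chinese numeral) → 8×10 + 7 = 87 (decimal)
Start: 87
Convert |||| (tally marks) → 4 (decimal)
87 × 4 = 348
Convert 0b100 (binary) → 4 (decimal)
348 ÷ 4 = 87
Convert twenty-two (English words) → 22 (decimal)
87 - 22 = 65
65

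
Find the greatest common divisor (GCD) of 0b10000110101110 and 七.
Convert 0b10000110101110 (binary) → 8192 + 256 + 128 + 32 + 8 + 4 + 2 = 8622 (decimal)
Convert 七 (Chinese numeral) → 7 (decimal)
Compute gcd(8622, 7) = 1
1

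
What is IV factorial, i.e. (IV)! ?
Convert IV (Roman numeral) → 4 (decimal)
Compute 4! = 24
24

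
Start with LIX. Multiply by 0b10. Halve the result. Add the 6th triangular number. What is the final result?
Convert LIX (Roman numeral) → 50 + 9 = 59 (decimal)
Start: 59
Convert 0b10 (binary) → 2 (decimal)
59 × 2 = 118
118 ÷ 2 = 59
Convert the 6th triangular number (triangular index) → 6×7/2 = 21 (decimal)
59 + 21 = 80
80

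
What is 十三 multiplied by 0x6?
Convert 十三 (Chinese numeral) → 1×10 + 3 = 13 (decimal)
Convert 0x6 (hexadecimal) → 6 (decimal)
Compute 13 × 6 = 78
78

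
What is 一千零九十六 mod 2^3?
Convert 一千零九十六 (Chinese numeral) → 1×1000 + 9×10 + 6 = 1096 (decimal)
Convert 2^3 (power) → 8 (decimal)
Compute 1096 mod 8 = 0
0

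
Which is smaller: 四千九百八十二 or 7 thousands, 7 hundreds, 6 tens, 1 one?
Convert 四千九百八十二 (Chinese numeral) → 4×1000 + 9×100 + 8×10 + 2 = 4982 (decimal)
Convert 7 thousands, 7 hundreds, 6 tens, 1 one (place-value notation) → 7×1000 + 7×100 + 6×10 + 1 = 7761 (decimal)
Compare 4982 vs 7761: smaller = 4982
4982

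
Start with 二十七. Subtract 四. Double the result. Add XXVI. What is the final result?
Convert 二十七 (Chinese numeral) → 2×10 + 7 = 27 (decimal)
Start: 27
Convert 四 (Chinese numeral) → 4 (decimal)
27 - 4 = 23
23 × 2 = 46
Convert XXVI (Roman numeral) → 10 + 10 + 5 + 1 = 26 (decimal)
46 + 26 = 72
72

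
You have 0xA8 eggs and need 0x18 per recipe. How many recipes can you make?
Convert 0xA8 (hexadecimal) → 10×16 + 8 = 168 (decimal)
Convert 0x18 (hexadecimal) → 1×16 + 8 = 24 (decimal)
Compute 168 ÷ 24 = 7
7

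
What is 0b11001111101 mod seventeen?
Convert 0b11001111101 (binary) → 1024 + 512 + 64 + 32 + 16 + 8 + 4 + 1 = 1661 (decimal)
Convert seventeen (English words) → 17 (decimal)
Compute 1661 mod 17 = 12
12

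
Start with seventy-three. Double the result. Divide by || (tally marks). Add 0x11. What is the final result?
Convert seventy-three (English words) → 73 (decimal)
Start: 73
73 × 2 = 146
Convert || (tally marks) → 2 (decimal)
146 ÷ 2 = 73
Convert 0x11 (hexadecimal) → 1×16 + 1 = 17 (decimal)
73 + 17 = 90
90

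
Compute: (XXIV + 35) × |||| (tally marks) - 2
Convert XXIV (Roman numeral) → 10 + 10 + 4 = 24 (decimal)
Convert |||| (tally marks) → 4 (decimal)
Expression in decimal: (24 + 35) × 4 - 2
Parentheses first: 24 + 35 = 59
Multiply: 59 × 4 = 236
Subtract: 236 - 2 = 234
234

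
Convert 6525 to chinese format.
Convert 6525 (decimal) → 6525 = 6×1000 + 5×100 + 2×10 + 5 → 六千五百二十五 (Chinese numeral)
六千五百二十五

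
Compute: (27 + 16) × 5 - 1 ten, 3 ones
Convert 1 ten, 3 ones (place-value notation) → 1×10 + 3 = 13 (decimal)
Expression in decimal: (27 + 16) × 5 - 13
Parentheses first: 27 + 16 = 43
Multiply: 43 × 5 = 215
Subtract: 215 - 13 = 202
202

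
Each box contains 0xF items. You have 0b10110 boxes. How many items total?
Convert 0xF (hexadecimal) → 15 (decimal)
Convert 0b10110 (binary) → 16 + 4 + 2 = 22 (decimal)
Compute 15 × 22 = 330
330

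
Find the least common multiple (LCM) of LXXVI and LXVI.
Convert LXXVI (Roman numeral) → 50 + 10 + 10 + 5 + 1 = 76 (decimal)
Convert LXVI (Roman numeral) → 50 + 10 + 5 + 1 = 66 (decimal)
Compute lcm(76, 66) = 2508
2508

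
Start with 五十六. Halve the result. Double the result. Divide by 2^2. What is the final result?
Convert 五十六 (Chinese numeral) → 5×10 + 6 = 56 (decimal)
Start: 56
56 ÷ 2 = 28
28 × 2 = 56
Convert 2^2 (power) → 4 (decimal)
56 ÷ 4 = 14
14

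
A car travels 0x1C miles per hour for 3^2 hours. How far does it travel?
Convert 0x1C (hexadecimal) → 1×16 + 12 = 28 (decimal)
Convert 3^2 (power) → 9 (decimal)
Compute 28 × 9 = 252
252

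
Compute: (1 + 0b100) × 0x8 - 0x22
Convert 0b100 (binary) → 4 (decimal)
Convert 0x8 (hexadecimal) → 8 (decimal)
Convert 0x22 (hexadecimal) → 2×16 + 2 = 34 (decimal)
Expression in decimal: (1 + 4) × 8 - 34
Parentheses first: 1 + 4 = 5
Multiply: 5 × 8 = 40
Subtract: 40 - 34 = 6
6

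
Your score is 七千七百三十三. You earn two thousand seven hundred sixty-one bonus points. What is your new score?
Convert 七千七百三十三 (Chinese numeral) → 7×1000 + 7×100 + 3×10 + 3 = 7733 (decimal)
Convert two thousand seven hundred sixty-one (English words) → 2×1000 + 7×100 + 61 = 2761 (decimal)
Compute 7733 + 2761 = 10494
10494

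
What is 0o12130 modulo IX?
Convert 0o12130 (octal) → 1×4096 + 2×512 + 1×64 + 3×8 = 5208 (decimal)
Convert IX (Roman numeral) → 9 (decimal)
Compute 5208 mod 9 = 6
6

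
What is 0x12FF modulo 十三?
Convert 0x12FF (hexadecimal) → 1×4096 + 2×256 + 15×16 + 15 = 4863 (decimal)
Convert 十三 (Chinese numeral) → 1×10 + 3 = 13 (decimal)
Compute 4863 mod 13 = 1
1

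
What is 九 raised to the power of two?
Convert 九 (Chinese numeral) → 9 (decimal)
Convert two (English words) → 2 (decimal)
Compute 9 ^ 2 = 81
81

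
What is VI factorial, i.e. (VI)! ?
Convert VI (Roman numeral) → 5 + 1 = 6 (decimal)
Compute 6! = 720
720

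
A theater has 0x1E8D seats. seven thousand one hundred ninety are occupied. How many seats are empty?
Convert 0x1E8D (hexadecimal) → 1×4096 + 14×256 + 8×16 + 13 = 7821 (decimal)
Convert seven thousand one hundred ninety (English words) → 7×1000 + 1×100 + 90 = 7190 (decimal)
Compute 7821 - 7190 = 631
631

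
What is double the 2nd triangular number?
The 2nd triangular number = 2×3/2 = 3
Compute 3 × 2 = 6
6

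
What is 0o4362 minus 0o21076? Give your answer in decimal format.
Convert 0o4362 (octal) → 4×512 + 3×64 + 6×8 + 2 = 2290 (decimal)
Convert 0o21076 (octal) → 2×4096 + 1×512 + 7×8 + 6 = 8766 (decimal)
Compute 2290 - 8766 = -6476
-6476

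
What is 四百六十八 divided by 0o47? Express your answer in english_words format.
Convert 四百六十八 (Chinese numeral) → 4×100 + 6×10 + 8 = 468 (decimal)
Convert 0o47 (octal) → 4×8 + 7 = 39 (decimal)
Compute 468 ÷ 39 = 12
Convert 12 (decimal) → twelve (English words)
twelve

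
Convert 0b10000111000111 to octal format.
Convert 0b10000111000111 (binary) → 8192 + 256 + 128 + 64 + 4 + 2 + 1 = 8647 (decimal)
Convert 8647 (decimal) → 8647 = 2×4096 + 7×64 + 7 → 0o20707 (octal)
0o20707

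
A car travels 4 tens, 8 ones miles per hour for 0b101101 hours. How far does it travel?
Convert 4 tens, 8 ones (place-value notation) → 4×10 + 8 = 48 (decimal)
Convert 0b101101 (binary) → 32 + 8 + 4 + 1 = 45 (decimal)
Compute 48 × 45 = 2160
2160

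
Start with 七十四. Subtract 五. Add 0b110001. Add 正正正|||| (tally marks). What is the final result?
Convert 七十四 (Chinese numeral) → 7×10 + 4 = 74 (decimal)
Start: 74
Convert 五 (Chinese numeral) → 5 (decimal)
74 - 5 = 69
Convert 0b110001 (binary) → 32 + 16 + 1 = 49 (decimal)
69 + 49 = 118
Convert 正正正|||| (tally marks) → 5 + 5 + 5 + 4 = 19 (decimal)
118 + 19 = 137
137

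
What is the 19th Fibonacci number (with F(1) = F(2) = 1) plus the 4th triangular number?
The 19th Fibonacci number (with F(1) = F(2) = 1) = 4181
Convert the 4th triangular number (triangular index) → 4×5/2 = 10 (decimal)
Compute 4181 + 10 = 4191
4191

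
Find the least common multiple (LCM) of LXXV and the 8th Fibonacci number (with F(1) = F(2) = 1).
Convert LXXV (Roman numeral) → 50 + 10 + 10 + 5 = 75 (decimal)
Convert the 8th Fibonacci number (with F(1) = F(2) = 1) (Fibonacci index) → 1, 1, 2, 3, 5, 8, 13, 21 → 21 (decimal)
Compute lcm(75, 21) = 525
525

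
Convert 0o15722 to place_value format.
Convert 0o15722 (octal) → 1×4096 + 5×512 + 7×64 + 2×8 + 2 = 7122 (decimal)
Convert 7122 (decimal) → 7122 = 7×1000 + 1×100 + 2×10 + 2 → 7 thousands, 1 hundred, 2 tens, 2 ones (place-value notation)
7 thousands, 1 hundred, 2 tens, 2 ones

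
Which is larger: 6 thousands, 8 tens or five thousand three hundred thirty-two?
Convert 6 thousands, 8 tens (place-value notation) → 6×1000 + 8×10 = 6080 (decimal)
Convert five thousand three hundred thirty-two (English words) → 5×1000 + 3×100 + 32 = 5332 (decimal)
Compare 6080 vs 5332: larger = 6080
6080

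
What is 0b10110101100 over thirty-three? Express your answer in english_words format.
Convert 0b10110101100 (binary) → 1024 + 256 + 128 + 32 + 8 + 4 = 1452 (decimal)
Convert thirty-three (English words) → 33 (decimal)
Compute 1452 ÷ 33 = 44
Convert 44 (decimal) → forty-four (English words)
forty-four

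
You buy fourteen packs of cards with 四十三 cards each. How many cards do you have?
Convert 四十三 (Chinese numeral) → 4×10 + 3 = 43 (decimal)
Convert fourteen (English words) → 14 (decimal)
Compute 43 × 14 = 602
602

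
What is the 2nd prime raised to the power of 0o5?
Convert the 2nd prime (prime index) → 3 (decimal)
Convert 0o5 (octal) → 5 (decimal)
Compute 3 ^ 5 = 243
243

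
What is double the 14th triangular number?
The 14th triangular number = 14×15/2 = 105
Compute 105 × 2 = 210
210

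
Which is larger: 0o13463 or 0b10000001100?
Convert 0o13463 (octal) → 1×4096 + 3×512 + 4×64 + 6×8 + 3 = 5939 (decimal)
Convert 0b10000001100 (binary) → 1024 + 8 + 4 = 1036 (decimal)
Compare 5939 vs 1036: larger = 5939
5939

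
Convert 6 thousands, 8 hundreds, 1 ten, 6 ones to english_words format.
Convert 6 thousands, 8 hundreds, 1 ten, 6 ones (place-value notation) → 6×1000 + 8×100 + 1×10 + 6 = 6816 (decimal)
Convert 6816 (decimal) → 6816 = 6×1000 + 8×100 + 16 → six thousand eight hundred sixteen (English words)
six thousand eight hundred sixteen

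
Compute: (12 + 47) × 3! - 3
Convert 3! (factorial) → 6 (decimal)
Expression in decimal: (12 + 47) × 6 - 3
Parentheses first: 12 + 47 = 59
Multiply: 59 × 6 = 354
Subtract: 354 - 3 = 351
351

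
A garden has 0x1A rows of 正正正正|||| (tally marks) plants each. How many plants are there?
Convert 正正正正|||| (tally marks) → 5 + 5 + 5 + 5 + 4 = 24 (decimal)
Convert 0x1A (hexadecimal) → 1×16 + 10 = 26 (decimal)
Compute 24 × 26 = 624
624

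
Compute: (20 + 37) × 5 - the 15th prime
Convert the 15th prime (prime index) → 47 (decimal)
Expression in decimal: (20 + 37) × 5 - 47
Parentheses first: 20 + 37 = 57
Multiply: 57 × 5 = 285
Subtract: 285 - 47 = 238
238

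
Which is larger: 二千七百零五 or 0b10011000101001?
Convert 二千七百零五 (Chinese numeral) → 2×1000 + 7×100 + 5 = 2705 (decimal)
Convert 0b10011000101001 (binary) → 8192 + 1024 + 512 + 32 + 8 + 1 = 9769 (decimal)
Compare 2705 vs 9769: larger = 9769
9769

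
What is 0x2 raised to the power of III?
Convert 0x2 (hexadecimal) → 2 (decimal)
Convert III (Roman numeral) → 1 + 1 + 1 = 3 (decimal)
Compute 2 ^ 3 = 8
8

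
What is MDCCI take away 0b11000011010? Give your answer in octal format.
Convert MDCCI (Roman numeral) → 1000 + 500 + 100 + 100 + 1 = 1701 (decimal)
Convert 0b11000011010 (binary) → 1024 + 512 + 16 + 8 + 2 = 1562 (decimal)
Compute 1701 - 1562 = 139
Convert 139 (decimal) → 139 = 2×64 + 1×8 + 3 → 0o213 (octal)
0o213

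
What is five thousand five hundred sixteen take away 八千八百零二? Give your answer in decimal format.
Convert five thousand five hundred sixteen (English words) → 5×1000 + 5×100 + 16 = 5516 (decimal)
Convert 八千八百零二 (Chinese numeral) → 8×1000 + 8×100 + 2 = 8802 (decimal)
Compute 5516 - 8802 = -3286
-3286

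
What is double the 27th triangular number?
The 27th triangular number = 27×28/2 = 378
Compute 378 × 2 = 756
756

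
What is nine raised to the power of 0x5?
Convert nine (English words) → 9 (decimal)
Convert 0x5 (hexadecimal) → 5 (decimal)
Compute 9 ^ 5 = 59049
59049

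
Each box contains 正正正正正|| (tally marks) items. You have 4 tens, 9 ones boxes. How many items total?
Convert 正正正正正|| (tally marks) → 5 + 5 + 5 + 5 + 5 + 2 = 27 (decimal)
Convert 4 tens, 9 ones (place-value notation) → 4×10 + 9 = 49 (decimal)
Compute 27 × 49 = 1323
1323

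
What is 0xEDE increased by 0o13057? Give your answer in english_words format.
Convert 0xEDE (hexadecimal) → 14×256 + 13×16 + 14 = 3806 (decimal)
Convert 0o13057 (octal) → 1×4096 + 3×512 + 5×8 + 7 = 5679 (decimal)
Compute 3806 + 5679 = 9485
Convert 9485 (decimal) → 9485 = 9×1000 + 4×100 + 85 → nine thousand four hundred eighty-five (English words)
nine thousand four hundred eighty-five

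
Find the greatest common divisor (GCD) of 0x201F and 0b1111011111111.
Convert 0x201F (hexadecimal) → 2×4096 + 1×16 + 15 = 8223 (decimal)
Convert 0b1111011111111 (binary) → 4096 + 2048 + 1024 + 512 + 128 + 64 + 32 + 16 + 8 + 4 + 2 + 1 = 7935 (decimal)
Compute gcd(8223, 7935) = 3
3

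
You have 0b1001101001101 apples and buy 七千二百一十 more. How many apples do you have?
Convert 0b1001101001101 (binary) → 4096 + 512 + 256 + 64 + 8 + 4 + 1 = 4941 (decimal)
Convert 七千二百一十 (Chinese numeral) → 7×1000 + 2×100 + 1×10 = 7210 (decimal)
Compute 4941 + 7210 = 12151
12151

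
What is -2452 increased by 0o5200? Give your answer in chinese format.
Convert 0o5200 (octal) → 5×512 + 2×64 = 2688 (decimal)
Compute -2452 + 2688 = 236
Convert 236 (decimal) → 236 = 2×100 + 3×10 + 6 → 二百三十六 (Chinese numeral)
二百三十六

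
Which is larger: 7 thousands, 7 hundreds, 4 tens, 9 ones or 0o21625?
Convert 7 thousands, 7 hundreds, 4 tens, 9 ones (place-value notation) → 7×1000 + 7×100 + 4×10 + 9 = 7749 (decimal)
Convert 0o21625 (octal) → 2×4096 + 1×512 + 6×64 + 2×8 + 5 = 9109 (decimal)
Compare 7749 vs 9109: larger = 9109
9109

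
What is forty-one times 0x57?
Convert forty-one (English words) → 41 (decimal)
Convert 0x57 (hexadecimal) → 5×16 + 7 = 87 (decimal)
Compute 41 × 87 = 3567
3567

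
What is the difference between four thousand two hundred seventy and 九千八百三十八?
Convert four thousand two hundred seventy (English words) → 4×1000 + 2×100 + 70 = 4270 (decimal)
Convert 九千八百三十八 (Chinese numeral) → 9×1000 + 8×100 + 3×10 + 8 = 9838 (decimal)
Difference: |4270 - 9838| = 5568
5568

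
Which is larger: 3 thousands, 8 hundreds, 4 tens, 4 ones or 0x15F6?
Convert 3 thousands, 8 hundreds, 4 tens, 4 ones (place-value notation) → 3×1000 + 8×100 + 4×10 + 4 = 3844 (decimal)
Convert 0x15F6 (hexadecimal) → 1×4096 + 5×256 + 15×16 + 6 = 5622 (decimal)
Compare 3844 vs 5622: larger = 5622
5622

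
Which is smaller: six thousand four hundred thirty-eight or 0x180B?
Convert six thousand four hundred thirty-eight (English words) → 6×1000 + 4×100 + 38 = 6438 (decimal)
Convert 0x180B (hexadecimal) → 1×4096 + 8×256 + 11 = 6155 (decimal)
Compare 6438 vs 6155: smaller = 6155
6155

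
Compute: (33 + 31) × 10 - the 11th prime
Convert the 11th prime (prime index) → 31 (decimal)
Expression in decimal: (33 + 31) × 10 - 31
Parentheses first: 33 + 31 = 64
Multiply: 64 × 10 = 640
Subtract: 640 - 31 = 609
609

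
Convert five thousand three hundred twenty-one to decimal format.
Convert five thousand three hundred twenty-one (English words) → 5×1000 + 3×100 + 21 = 5321 (decimal)
5321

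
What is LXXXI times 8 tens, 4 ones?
Convert LXXXI (Roman numeral) → 50 + 10 + 10 + 10 + 1 = 81 (decimal)
Convert 8 tens, 4 ones (place-value notation) → 8×10 + 4 = 84 (decimal)
Compute 81 × 84 = 6804
6804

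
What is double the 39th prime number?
The 39th prime number = 167
Compute 167 × 2 = 334
334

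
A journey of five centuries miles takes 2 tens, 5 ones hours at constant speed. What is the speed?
Convert five centuries (colloquial) → 500 (decimal)
Convert 2 tens, 5 ones (place-value notation) → 2×10 + 5 = 25 (decimal)
Compute 500 ÷ 25 = 20
20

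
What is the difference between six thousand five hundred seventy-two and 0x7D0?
Convert six thousand five hundred seventy-two (English words) → 6×1000 + 5×100 + 72 = 6572 (decimal)
Convert 0x7D0 (hexadecimal) → 7×256 + 13×16 = 2000 (decimal)
Difference: |6572 - 2000| = 4572
4572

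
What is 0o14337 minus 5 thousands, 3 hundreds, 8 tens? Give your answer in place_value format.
Convert 0o14337 (octal) → 1×4096 + 4×512 + 3×64 + 3×8 + 7 = 6367 (decimal)
Convert 5 thousands, 3 hundreds, 8 tens (place-value notation) → 5×1000 + 3×100 + 8×10 = 5380 (decimal)
Compute 6367 - 5380 = 987
Convert 987 (decimal) → 987 = 9×100 + 8×10 + 7 → 9 hundreds, 8 tens, 7 ones (place-value notation)
9 hundreds, 8 tens, 7 ones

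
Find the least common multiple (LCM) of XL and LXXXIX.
Convert XL (Roman numeral) → 40 (decimal)
Convert LXXXIX (Roman numeral) → 50 + 10 + 10 + 10 + 9 = 89 (decimal)
Compute lcm(40, 89) = 3560
3560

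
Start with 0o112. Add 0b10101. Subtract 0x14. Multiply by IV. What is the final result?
Convert 0o112 (octal) → 1×64 + 1×8 + 2 = 74 (decimal)
Start: 74
Convert 0b10101 (binary) → 16 + 4 + 1 = 21 (decimal)
74 + 21 = 95
Convert 0x14 (hexadecimal) → 1×16 + 4 = 20 (decimal)
95 - 20 = 75
Convert IV (Roman numeral) → 4 (decimal)
75 × 4 = 300
300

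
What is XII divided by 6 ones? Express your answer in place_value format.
Convert XII (Roman numeral) → 10 + 1 + 1 = 12 (decimal)
Convert 6 ones (place-value notation) → 6 (decimal)
Compute 12 ÷ 6 = 2
Convert 2 (decimal) → 2 ones (place-value notation)
2 ones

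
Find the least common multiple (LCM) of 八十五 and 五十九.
Convert 八十五 (Chinese numeral) → 8×10 + 5 = 85 (decimal)
Convert 五十九 (Chinese numeral) → 5×10 + 9 = 59 (decimal)
Compute lcm(85, 59) = 5015
5015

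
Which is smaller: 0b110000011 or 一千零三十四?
Convert 0b110000011 (binary) → 256 + 128 + 2 + 1 = 387 (decimal)
Convert 一千零三十四 (Chinese numeral) → 1×1000 + 3×10 + 4 = 1034 (decimal)
Compare 387 vs 1034: smaller = 387
387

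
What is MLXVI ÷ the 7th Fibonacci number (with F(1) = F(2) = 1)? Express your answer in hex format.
Convert MLXVI (Roman numeral) → 1000 + 50 + 10 + 5 + 1 = 1066 (decimal)
Convert the 7th Fibonacci number (with F(1) = F(2) = 1) (Fibonacci index) → 1, 1, 2, 3, 5, 8, 13 → 13 (decimal)
Compute 1066 ÷ 13 = 82
Convert 82 (decimal) → 82 = 5×16 + 2 → 0x52 (hexadecimal)
0x52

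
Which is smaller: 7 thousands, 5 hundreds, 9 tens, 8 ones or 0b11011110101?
Convert 7 thousands, 5 hundreds, 9 tens, 8 ones (place-value notation) → 7×1000 + 5×100 + 9×10 + 8 = 7598 (decimal)
Convert 0b11011110101 (binary) → 1024 + 512 + 128 + 64 + 32 + 16 + 4 + 1 = 1781 (decimal)
Compare 7598 vs 1781: smaller = 1781
1781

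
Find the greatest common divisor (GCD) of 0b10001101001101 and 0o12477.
Convert 0b10001101001101 (binary) → 8192 + 512 + 256 + 64 + 8 + 4 + 1 = 9037 (decimal)
Convert 0o12477 (octal) → 1×4096 + 2×512 + 4×64 + 7×8 + 7 = 5439 (decimal)
Compute gcd(9037, 5439) = 7
7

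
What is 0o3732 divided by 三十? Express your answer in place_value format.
Convert 0o3732 (octal) → 3×512 + 7×64 + 3×8 + 2 = 2010 (decimal)
Convert 三十 (Chinese numeral) → 3×10 = 30 (decimal)
Compute 2010 ÷ 30 = 67
Convert 67 (decimal) → 67 = 6×10 + 7 → 6 tens, 7 ones (place-value notation)
6 tens, 7 ones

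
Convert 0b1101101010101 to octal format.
Convert 0b1101101010101 (binary) → 4096 + 2048 + 512 + 256 + 64 + 16 + 4 + 1 = 6997 (decimal)
Convert 6997 (decimal) → 6997 = 1×4096 + 5×512 + 5×64 + 2×8 + 5 → 0o15525 (octal)
0o15525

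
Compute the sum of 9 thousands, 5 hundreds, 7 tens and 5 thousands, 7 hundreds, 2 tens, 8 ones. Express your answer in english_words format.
Convert 9 thousands, 5 hundreds, 7 tens (place-value notation) → 9×1000 + 5×100 + 7×10 = 9570 (decimal)
Convert 5 thousands, 7 hundreds, 2 tens, 8 ones (place-value notation) → 5×1000 + 7×100 + 2×10 + 8 = 5728 (decimal)
Compute 9570 + 5728 = 15298
Convert 15298 (decimal) → 15298 = 15×1000 + 2×100 + 98 → fifteen thousand two hundred ninety-eight (English words)
fifteen thousand two hundred ninety-eight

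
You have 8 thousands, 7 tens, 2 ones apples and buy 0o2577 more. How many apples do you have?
Convert 8 thousands, 7 tens, 2 ones (place-value notation) → 8×1000 + 7×10 + 2 = 8072 (decimal)
Convert 0o2577 (octal) → 2×512 + 5×64 + 7×8 + 7 = 1407 (decimal)
Compute 8072 + 1407 = 9479
9479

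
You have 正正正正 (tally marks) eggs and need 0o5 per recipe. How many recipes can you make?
Convert 正正正正 (tally marks) → 5 + 5 + 5 + 5 = 20 (decimal)
Convert 0o5 (octal) → 5 (decimal)
Compute 20 ÷ 5 = 4
4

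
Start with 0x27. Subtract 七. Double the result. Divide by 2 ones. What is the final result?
Convert 0x27 (hexadecimal) → 2×16 + 7 = 39 (decimal)
Start: 39
Convert 七 (Chinese numeral) → 7 (decimal)
39 - 7 = 32
32 × 2 = 64
Convert 2 ones (place-value notation) → 2 (decimal)
64 ÷ 2 = 32
32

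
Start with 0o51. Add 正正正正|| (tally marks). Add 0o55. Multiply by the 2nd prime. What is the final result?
Convert 0o51 (octal) → 5×8 + 1 = 41 (decimal)
Start: 41
Convert 正正正正|| (tally marks) → 5 + 5 + 5 + 5 + 2 = 22 (decimal)
41 + 22 = 63
Convert 0o55 (octal) → 5×8 + 5 = 45 (decimal)
63 + 45 = 108
Convert the 2nd prime (prime index) → 3 (decimal)
108 × 3 = 324
324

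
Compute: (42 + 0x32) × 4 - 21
Convert 0x32 (hexadecimal) → 3×16 + 2 = 50 (decimal)
Expression in decimal: (42 + 50) × 4 - 21
Parentheses first: 42 + 50 = 92
Multiply: 92 × 4 = 368
Subtract: 368 - 21 = 347
347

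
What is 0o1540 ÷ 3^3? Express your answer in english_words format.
Convert 0o1540 (octal) → 1×512 + 5×64 + 4×8 = 864 (decimal)
Convert 3^3 (power) → 27 (decimal)
Compute 864 ÷ 27 = 32
Convert 32 (decimal) → thirty-two (English words)
thirty-two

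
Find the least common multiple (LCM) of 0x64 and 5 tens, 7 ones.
Convert 0x64 (hexadecimal) → 6×16 + 4 = 100 (decimal)
Convert 5 tens, 7 ones (place-value notation) → 5×10 + 7 = 57 (decimal)
Compute lcm(100, 57) = 5700
5700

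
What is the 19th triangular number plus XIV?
The 19th triangular number = 19×20/2 = 190
Convert XIV (Roman numeral) → 10 + 4 = 14 (decimal)
Compute 190 + 14 = 204
204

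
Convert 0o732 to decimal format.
Convert 0o732 (octal) → 7×64 + 3×8 + 2 = 474 (decimal)
474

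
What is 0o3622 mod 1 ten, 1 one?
Convert 0o3622 (octal) → 3×512 + 6×64 + 2×8 + 2 = 1938 (decimal)
Convert 1 ten, 1 one (place-value notation) → 1×10 + 1 = 11 (decimal)
Compute 1938 mod 11 = 2
2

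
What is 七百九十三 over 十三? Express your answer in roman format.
Convert 七百九十三 (Chinese numeral) → 7×100 + 9×10 + 3 = 793 (decimal)
Convert 十三 (Chinese numeral) → 1×10 + 3 = 13 (decimal)
Compute 793 ÷ 13 = 61
Convert 61 (decimal) → 61 = 50 + 10 + 1 → LXI (Roman numeral)
LXI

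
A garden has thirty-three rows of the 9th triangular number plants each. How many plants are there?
Convert the 9th triangular number (triangular index) → 9×10/2 = 45 (decimal)
Convert thirty-three (English words) → 33 (decimal)
Compute 45 × 33 = 1485
1485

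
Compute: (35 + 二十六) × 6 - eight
Convert 二十六 (Chinese numeral) → 2×10 + 6 = 26 (decimal)
Convert eight (English words) → 8 (decimal)
Expression in decimal: (35 + 26) × 6 - 8
Parentheses first: 35 + 26 = 61
Multiply: 61 × 6 = 366
Subtract: 366 - 8 = 358
358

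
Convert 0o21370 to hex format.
Convert 0o21370 (octal) → 2×4096 + 1×512 + 3×64 + 7×8 = 8952 (decimal)
Convert 8952 (decimal) → 8952 = 2×4096 + 2×256 + 15×16 + 8 → 0x22F8 (hexadecimal)
0x22F8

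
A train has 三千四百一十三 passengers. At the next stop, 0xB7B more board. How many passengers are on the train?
Convert 三千四百一十三 (Chinese numeral) → 3×1000 + 4×100 + 1×10 + 3 = 3413 (decimal)
Convert 0xB7B (hexadecimal) → 11×256 + 7×16 + 11 = 2939 (decimal)
Compute 3413 + 2939 = 6352
6352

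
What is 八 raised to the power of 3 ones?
Convert 八 (Chinese numeral) → 8 (decimal)
Convert 3 ones (place-value notation) → 3 (decimal)
Compute 8 ^ 3 = 512
512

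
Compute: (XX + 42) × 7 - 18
Convert XX (Roman numeral) → 10 + 10 = 20 (decimal)
Expression in decimal: (20 + 42) × 7 - 18
Parentheses first: 20 + 42 = 62
Multiply: 62 × 7 = 434
Subtract: 434 - 18 = 416
416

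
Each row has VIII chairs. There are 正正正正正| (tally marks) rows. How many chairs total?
Convert VIII (Roman numeral) → 5 + 1 + 1 + 1 = 8 (decimal)
Convert 正正正正正| (tally marks) → 5 + 5 + 5 + 5 + 5 + 1 = 26 (decimal)
Compute 8 × 26 = 208
208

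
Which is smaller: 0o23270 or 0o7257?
Convert 0o23270 (octal) → 2×4096 + 3×512 + 2×64 + 7×8 = 9912 (decimal)
Convert 0o7257 (octal) → 7×512 + 2×64 + 5×8 + 7 = 3759 (decimal)
Compare 9912 vs 3759: smaller = 3759
3759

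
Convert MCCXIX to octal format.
Convert MCCXIX (Roman numeral) → 1000 + 100 + 100 + 10 + 9 = 1219 (decimal)
Convert 1219 (decimal) → 1219 = 2×512 + 3×64 + 3 → 0o2303 (octal)
0o2303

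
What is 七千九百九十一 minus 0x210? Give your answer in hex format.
Convert 七千九百九十一 (Chinese numeral) → 7×1000 + 9×100 + 9×10 + 1 = 7991 (decimal)
Convert 0x210 (hexadecimal) → 2×256 + 1×16 = 528 (decimal)
Compute 7991 - 528 = 7463
Convert 7463 (decimal) → 7463 = 1×4096 + 13×256 + 2×16 + 7 → 0x1D27 (hexadecimal)
0x1D27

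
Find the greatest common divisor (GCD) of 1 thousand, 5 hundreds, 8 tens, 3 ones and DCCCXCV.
Convert 1 thousand, 5 hundreds, 8 tens, 3 ones (place-value notation) → 1×1000 + 5×100 + 8×10 + 3 = 1583 (decimal)
Convert DCCCXCV (Roman numeral) → 500 + 100 + 100 + 100 + 90 + 5 = 895 (decimal)
Compute gcd(1583, 895) = 1
1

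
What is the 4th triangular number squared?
The 4th triangular number = 4×5/2 = 10
Compute 10² = 10 × 10 = 100
100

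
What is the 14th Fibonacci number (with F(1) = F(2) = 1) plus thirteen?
The 14th Fibonacci number (with F(1) = F(2) = 1): 1, 1, 2, 3, 5, 8, 13, 21, 34, 55, 89, 144, 233, 377 → 377
Convert thirteen (English words) → 13 (decimal)
Compute 377 + 13 = 390
390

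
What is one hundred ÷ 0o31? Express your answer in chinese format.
Convert one hundred (English words) → 1×100 = 100 (decimal)
Convert 0o31 (octal) → 3×8 + 1 = 25 (decimal)
Compute 100 ÷ 25 = 4
Convert 4 (decimal) → 四 (Chinese numeral)
四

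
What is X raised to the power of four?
Convert X (Roman numeral) → 10 (decimal)
Convert four (English words) → 4 (decimal)
Compute 10 ^ 4 = 10000
10000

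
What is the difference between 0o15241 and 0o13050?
Convert 0o15241 (octal) → 1×4096 + 5×512 + 2×64 + 4×8 + 1 = 6817 (decimal)
Convert 0o13050 (octal) → 1×4096 + 3×512 + 5×8 = 5672 (decimal)
Difference: |6817 - 5672| = 1145
1145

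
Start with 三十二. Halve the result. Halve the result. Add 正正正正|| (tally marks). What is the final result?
Convert 三十二 (Chinese numeral) → 3×10 + 2 = 32 (decimal)
Start: 32
32 ÷ 2 = 16
16 ÷ 2 = 8
Convert 正正正正|| (tally marks) → 5 + 5 + 5 + 5 + 2 = 22 (decimal)
8 + 22 = 30
30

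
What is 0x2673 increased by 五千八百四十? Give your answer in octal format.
Convert 0x2673 (hexadecimal) → 2×4096 + 6×256 + 7×16 + 3 = 9843 (decimal)
Convert 五千八百四十 (Chinese numeral) → 5×1000 + 8×100 + 4×10 = 5840 (decimal)
Compute 9843 + 5840 = 15683
Convert 15683 (decimal) → 15683 = 3×4096 + 6×512 + 5×64 + 3 → 0o36503 (octal)
0o36503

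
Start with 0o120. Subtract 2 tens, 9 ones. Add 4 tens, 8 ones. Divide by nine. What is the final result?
Convert 0o120 (octal) → 1×64 + 2×8 = 80 (decimal)
Start: 80
Convert 2 tens, 9 ones (place-value notation) → 2×10 + 9 = 29 (decimal)
80 - 29 = 51
Convert 4 tens, 8 ones (place-value notation) → 4×10 + 8 = 48 (decimal)
51 + 48 = 99
Convert nine (English words) → 9 (decimal)
99 ÷ 9 = 11
11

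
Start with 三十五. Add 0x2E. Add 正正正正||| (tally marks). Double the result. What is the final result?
Convert 三十五 (Chinese numeral) → 3×10 + 5 = 35 (decimal)
Start: 35
Convert 0x2E (hexadecimal) → 2×16 + 14 = 46 (decimal)
35 + 46 = 81
Convert 正正正正||| (tally marks) → 5 + 5 + 5 + 5 + 3 = 23 (decimal)
81 + 23 = 104
104 × 2 = 208
208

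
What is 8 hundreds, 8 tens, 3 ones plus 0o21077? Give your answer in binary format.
Convert 8 hundreds, 8 tens, 3 ones (place-value notation) → 8×100 + 8×10 + 3 = 883 (decimal)
Convert 0o21077 (octal) → 2×4096 + 1×512 + 7×8 + 7 = 8767 (decimal)
Compute 883 + 8767 = 9650
Convert 9650 (decimal) → 9650 = 8192 + 1024 + 256 + 128 + 32 + 16 + 2 → 0b10010110110010 (binary)
0b10010110110010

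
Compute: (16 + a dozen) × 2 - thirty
Convert a dozen (colloquial) → 12 (decimal)
Convert thirty (English words) → 30 (decimal)
Expression in decimal: (16 + 12) × 2 - 30
Parentheses first: 16 + 12 = 28
Multiply: 28 × 2 = 56
Subtract: 56 - 30 = 26
26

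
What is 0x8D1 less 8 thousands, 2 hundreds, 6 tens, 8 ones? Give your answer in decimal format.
Convert 0x8D1 (hexadecimal) → 8×256 + 13×16 + 1 = 2257 (decimal)
Convert 8 thousands, 2 hundreds, 6 tens, 8 ones (place-value notation) → 8×1000 + 2×100 + 6×10 + 8 = 8268 (decimal)
Compute 2257 - 8268 = -6011
-6011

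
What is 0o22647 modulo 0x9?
Convert 0o22647 (octal) → 2×4096 + 2×512 + 6×64 + 4×8 + 7 = 9639 (decimal)
Convert 0x9 (hexadecimal) → 9 (decimal)
Compute 9639 mod 9 = 0
0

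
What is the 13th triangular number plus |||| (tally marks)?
The 13th triangular number = 13×14/2 = 91
Convert |||| (tally marks) → 4 (decimal)
Compute 91 + 4 = 95
95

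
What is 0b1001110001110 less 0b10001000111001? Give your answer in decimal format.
Convert 0b1001110001110 (binary) → 4096 + 512 + 256 + 128 + 8 + 4 + 2 = 5006 (decimal)
Convert 0b10001000111001 (binary) → 8192 + 512 + 32 + 16 + 8 + 1 = 8761 (decimal)
Compute 5006 - 8761 = -3755
-3755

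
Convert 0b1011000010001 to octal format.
Convert 0b1011000010001 (binary) → 4096 + 1024 + 512 + 16 + 1 = 5649 (decimal)
Convert 5649 (decimal) → 5649 = 1×4096 + 3×512 + 2×8 + 1 → 0o13021 (octal)
0o13021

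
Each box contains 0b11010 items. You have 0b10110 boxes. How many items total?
Convert 0b11010 (binary) → 16 + 8 + 2 = 26 (decimal)
Convert 0b10110 (binary) → 16 + 4 + 2 = 22 (decimal)
Compute 26 × 22 = 572
572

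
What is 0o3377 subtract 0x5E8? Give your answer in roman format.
Convert 0o3377 (octal) → 3×512 + 3×64 + 7×8 + 7 = 1791 (decimal)
Convert 0x5E8 (hexadecimal) → 5×256 + 14×16 + 8 = 1512 (decimal)
Compute 1791 - 1512 = 279
Convert 279 (decimal) → 279 = 100 + 100 + 50 + 10 + 10 + 9 → CCLXXIX (Roman numeral)
CCLXXIX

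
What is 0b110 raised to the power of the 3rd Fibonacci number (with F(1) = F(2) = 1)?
Convert 0b110 (binary) → 4 + 2 = 6 (decimal)
Convert the 3rd Fibonacci number (with F(1) = F(2) = 1) (Fibonacci index) → 1, 1, 2 → 2 (decimal)
Compute 6 ^ 2 = 36
36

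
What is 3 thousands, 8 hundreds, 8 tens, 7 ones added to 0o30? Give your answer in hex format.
Convert 3 thousands, 8 hundreds, 8 tens, 7 ones (place-value notation) → 3×1000 + 8×100 + 8×10 + 7 = 3887 (decimal)
Convert 0o30 (octal) → 3×8 = 24 (decimal)
Compute 3887 + 24 = 3911
Convert 3911 (decimal) → 3911 = 15×256 + 4×16 + 7 → 0xF47 (hexadecimal)
0xF47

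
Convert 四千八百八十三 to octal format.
Convert 四千八百八十三 (Chinese numeral) → 4×1000 + 8×100 + 8×10 + 3 = 4883 (decimal)
Convert 4883 (decimal) → 4883 = 1×4096 + 1×512 + 4×64 + 2×8 + 3 → 0o11423 (octal)
0o11423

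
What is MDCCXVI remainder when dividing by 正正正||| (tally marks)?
Convert MDCCXVI (Roman numeral) → 1000 + 500 + 100 + 100 + 10 + 5 + 1 = 1716 (decimal)
Convert 正正正||| (tally marks) → 5 + 5 + 5 + 3 = 18 (decimal)
Compute 1716 mod 18 = 6
6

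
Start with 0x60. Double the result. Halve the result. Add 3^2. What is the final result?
Convert 0x60 (hexadecimal) → 6×16 = 96 (decimal)
Start: 96
96 × 2 = 192
192 ÷ 2 = 96
Convert 3^2 (power) → 9 (decimal)
96 + 9 = 105
105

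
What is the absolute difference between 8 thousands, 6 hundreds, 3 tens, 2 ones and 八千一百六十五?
Convert 8 thousands, 6 hundreds, 3 tens, 2 ones (place-value notation) → 8×1000 + 6×100 + 3×10 + 2 = 8632 (decimal)
Convert 八千一百六十五 (Chinese numeral) → 8×1000 + 1×100 + 6×10 + 5 = 8165 (decimal)
Compute |8632 - 8165| = 467
467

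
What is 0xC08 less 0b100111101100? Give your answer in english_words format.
Convert 0xC08 (hexadecimal) → 12×256 + 8 = 3080 (decimal)
Convert 0b100111101100 (binary) → 2048 + 256 + 128 + 64 + 32 + 8 + 4 = 2540 (decimal)
Compute 3080 - 2540 = 540
Convert 540 (decimal) → 540 = 5×100 + 40 → five hundred forty (English words)
five hundred forty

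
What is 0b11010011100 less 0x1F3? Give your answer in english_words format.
Convert 0b11010011100 (binary) → 1024 + 512 + 128 + 16 + 8 + 4 = 1692 (decimal)
Convert 0x1F3 (hexadecimal) → 1×256 + 15×16 + 3 = 499 (decimal)
Compute 1692 - 499 = 1193
Convert 1193 (decimal) → 1193 = 1×1000 + 1×100 + 93 → one thousand one hundred ninety-three (English words)
one thousand one hundred ninety-three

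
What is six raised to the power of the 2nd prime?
Convert six (English words) → 6 (decimal)
Convert the 2nd prime (prime index) → 3 (decimal)
Compute 6 ^ 3 = 216
216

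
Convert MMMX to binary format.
Convert MMMX (Roman numeral) → 1000 + 1000 + 1000 + 10 = 3010 (decimal)
Convert 3010 (decimal) → 3010 = 2048 + 512 + 256 + 128 + 64 + 2 → 0b101111000010 (binary)
0b101111000010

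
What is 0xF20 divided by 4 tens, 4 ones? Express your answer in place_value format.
Convert 0xF20 (hexadecimal) → 15×256 + 2×16 = 3872 (decimal)
Convert 4 tens, 4 ones (place-value notation) → 4×10 + 4 = 44 (decimal)
Compute 3872 ÷ 44 = 88
Convert 88 (decimal) → 88 = 8×10 + 8 → 8 tens, 8 ones (place-value notation)
8 tens, 8 ones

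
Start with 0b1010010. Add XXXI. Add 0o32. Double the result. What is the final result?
Convert 0b1010010 (binary) → 64 + 16 + 2 = 82 (decimal)
Start: 82
Convert XXXI (Roman numeral) → 10 + 10 + 10 + 1 = 31 (decimal)
82 + 31 = 113
Convert 0o32 (octal) → 3×8 + 2 = 26 (decimal)
113 + 26 = 139
139 × 2 = 278
278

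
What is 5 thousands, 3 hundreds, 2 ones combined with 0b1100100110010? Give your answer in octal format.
Convert 5 thousands, 3 hundreds, 2 ones (place-value notation) → 5×1000 + 3×100 + 2 = 5302 (decimal)
Convert 0b1100100110010 (binary) → 4096 + 2048 + 256 + 32 + 16 + 2 = 6450 (decimal)
Compute 5302 + 6450 = 11752
Convert 11752 (decimal) → 11752 = 2×4096 + 6×512 + 7×64 + 5×8 → 0o26750 (octal)
0o26750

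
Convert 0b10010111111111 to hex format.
Convert 0b10010111111111 (binary) → 8192 + 1024 + 256 + 128 + 64 + 32 + 16 + 8 + 4 + 2 + 1 = 9727 (decimal)
Convert 9727 (decimal) → 9727 = 2×4096 + 5×256 + 15×16 + 15 → 0x25FF (hexadecimal)
0x25FF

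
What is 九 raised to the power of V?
Convert 九 (Chinese numeral) → 9 (decimal)
Convert V (Roman numeral) → 5 (decimal)
Compute 9 ^ 5 = 59049
59049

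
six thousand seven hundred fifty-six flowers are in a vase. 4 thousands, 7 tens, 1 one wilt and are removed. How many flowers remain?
Convert six thousand seven hundred fifty-six (English words) → 6×1000 + 7×100 + 56 = 6756 (decimal)
Convert 4 thousands, 7 tens, 1 one (place-value notation) → 4×1000 + 7×10 + 1 = 4071 (decimal)
Compute 6756 - 4071 = 2685
2685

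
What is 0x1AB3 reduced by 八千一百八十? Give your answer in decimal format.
Convert 0x1AB3 (hexadecimal) → 1×4096 + 10×256 + 11×16 + 3 = 6835 (decimal)
Convert 八千一百八十 (Chinese numeral) → 8×1000 + 1×100 + 8×10 = 8180 (decimal)
Compute 6835 - 8180 = -1345
-1345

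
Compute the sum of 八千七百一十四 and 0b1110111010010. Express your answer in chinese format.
Convert 八千七百一十四 (Chinese numeral) → 8×1000 + 7×100 + 1×10 + 4 = 8714 (decimal)
Convert 0b1110111010010 (binary) → 4096 + 2048 + 1024 + 256 + 128 + 64 + 16 + 2 = 7634 (decimal)
Compute 8714 + 7634 = 16348
Convert 16348 (decimal) → 16348 = 1×10000 + 6×1000 + 3×100 + 4×10 + 8 → 一万六千三百四十八 (Chinese numeral)
一万六千三百四十八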